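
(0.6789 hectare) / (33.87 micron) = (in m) 2.004e+08. Check: 1 hectare = 10000 m^2, so 0.6789 hectare = 0.6789 * 10000 = 6789 m^2. 1 micron = 1e-06 m, so 33.87 micron = 33.87 * 1e-06 = 3.387e-05 m. Combine: 6789 m^2 / 3.387e-05 m = 2.0044287e+08 m. Result: 2.0044287e+08 m ≈ 2.004e+08 m (4 s.f.).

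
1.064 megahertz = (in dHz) 1 megahertz = 1000000 Hz, so 1.064 megahertz = 1.064 * 1000000 = 1064000 Hz. 1 dHz = 0.1 Hz, so 1064000 Hz = 1064000 / 0.1 = 10640000 dHz ≈ 1.064e+07 dHz (4 s.f.). Final answer: 1.064e+07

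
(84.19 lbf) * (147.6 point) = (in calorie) 4.661. Check: 1 lbf = 4.4482216 N, so 84.19 lbf = 84.19 * 4.4482216 = 374.49578 N. 1 point = 0.00035277778 m, so 147.6 point = 147.6 * 0.00035277778 = 0.05207 m. Combine: 374.49578 N * 0.05207 m = 19.499995 J. 1 calorie = 4.184 J, so 19.499995 J = 19.499995 / 4.184 = 4.6606107 calorie ≈ 4.661 calorie (4 s.f.).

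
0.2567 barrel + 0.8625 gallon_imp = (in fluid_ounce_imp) 1 barrel = 0.15898729 m^3, so 0.2567 barrel = 0.2567 * 0.15898729 = 0.040812039 m^3. 1 gallon_imp = 0.00454609 m^3, so 0.8625 gallon_imp = 0.8625 * 0.00454609 = 0.0039210026 m^3. Sum: 0.040812039 + 0.0039210026 = 0.044733041 m^3. 1 fluid_ounce_imp = 2.8413063e-05 m^3, so 0.044733041 m^3 = 0.044733041 / 2.8413063e-05 = 1574.383 fluid_ounce_imp ≈ 1574 fluid_ounce_imp (4 s.f.). Final answer: 1574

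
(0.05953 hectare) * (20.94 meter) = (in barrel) 7.841e+04. Check: 1 hectare = 10000 m^2, so 0.05953 hectare = 0.05953 * 10000 = 595.3 m^2. 20.94 meter = 20.94 m. Combine: 595.3 m^2 * 20.94 m = 12465.582 m^3. 1 barrel = 0.15898729 m^3, so 12465.582 m^3 = 12465.582 / 0.15898729 = 78406.152 barrel ≈ 7.841e+04 barrel (4 s.f.).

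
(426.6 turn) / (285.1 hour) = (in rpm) 1 turn = 6.2831853 rad, so 426.6 turn = 426.6 * 6.2831853 = 2680.4069 rad. 1 hour = 3600 s, so 285.1 hour = 285.1 * 3600 = 1026360 s. Combine: 2680.4069 rad / 1026360 s = 0.002611566 rad/s. 1 rpm = 0.10471976 rad/s, so 0.002611566 rad/s = 0.002611566 / 0.10471976 = 0.024938618 rpm ≈ 0.02494 rpm (4 s.f.). Final answer: 0.02494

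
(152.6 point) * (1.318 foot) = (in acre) 5.344e-06. Check: 1 point = 0.00035277778 m, so 152.6 point = 152.6 * 0.00035277778 = 0.053833889 m. 1 foot = 0.3048 m, so 1.318 foot = 1.318 * 0.3048 = 0.4017264 m. Combine: 0.053833889 m * 0.4017264 m = 0.021626494 m^2. 1 acre = 4046.8564 m^2, so 0.021626494 m^2 = 0.021626494 / 4046.8564 = 5.3440231e-06 acre ≈ 5.344e-06 acre (4 s.f.).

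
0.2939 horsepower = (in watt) 219.2. Check: 1 horsepower = 745.69987 W, so 0.2939 horsepower = 0.2939 * 745.69987 = 219.16119 W. 219.16119 W = 219.16119 watt ≈ 219.2 watt (4 s.f.).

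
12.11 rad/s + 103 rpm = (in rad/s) 22.9. Check: 12.11 rad/s is already in rad/s. 1 rpm = 0.10471976 rad/s, so 103 rpm = 103 * 0.10471976 = 10.786135 rad/s. Sum: 12.11 + 10.786135 = 22.896135 rad/s. Result: 22.896135 rad/s ≈ 22.9 rad/s (4 s.f.).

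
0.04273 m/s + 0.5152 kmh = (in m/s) 0.04273 m/s is already in m/s. 1 kmh = 0.27777778 m/s, so 0.5152 kmh = 0.5152 * 0.27777778 = 0.14311111 m/s. Sum: 0.04273 + 0.14311111 = 0.18584111 m/s. Result: 0.18584111 m/s ≈ 0.1858 m/s (4 s.f.). Final answer: 0.1858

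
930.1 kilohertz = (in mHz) 9.301e+08. Check: 1 kilohertz = 1000 Hz, so 930.1 kilohertz = 930.1 * 1000 = 930100 Hz. 1 mHz = 0.001 Hz, so 930100 Hz = 930100 / 0.001 = 9.301e+08 mHz.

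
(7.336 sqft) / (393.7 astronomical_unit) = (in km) 1 sqft = 0.09290304 m^2, so 7.336 sqft = 7.336 * 0.09290304 = 0.6815367 m^2. 1 astronomical_unit = 1.4959787e+11 m, so 393.7 astronomical_unit = 393.7 * 1.4959787e+11 = 5.8896682e+13 m. Combine: 0.6815367 m^2 / 5.8896682e+13 m = 1.1571733e-14 m. 1 km = 1000 m, so 1.1571733e-14 m = 1.1571733e-14 / 1000 = 1.1571733e-17 km ≈ 1.157e-17 km (4 s.f.). Final answer: 1.157e-17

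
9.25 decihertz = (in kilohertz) 1 decihertz = 0.1 Hz, so 9.25 decihertz = 9.25 * 0.1 = 0.925 Hz. 1 kilohertz = 1000 Hz, so 0.925 Hz = 0.925 / 1000 = 0.000925 kilohertz. Final answer: 0.000925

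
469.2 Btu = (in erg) 4.95e+12. Check: 1 Btu = 1055.0559 J, so 469.2 Btu = 469.2 * 1055.0559 = 495032.21 J. 1 erg = 1e-07 J, so 495032.21 J = 495032.21 / 1e-07 = 4.9503221e+12 erg ≈ 4.95e+12 erg (4 s.f.).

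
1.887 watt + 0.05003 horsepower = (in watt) 1.887 watt = 1.887 W. 1 horsepower = 745.69987 W, so 0.05003 horsepower = 0.05003 * 745.69987 = 37.307365 W. Sum: 1.887 + 37.307365 = 39.194365 W. 39.194365 W = 39.194365 watt ≈ 39.19 watt (4 s.f.). Final answer: 39.19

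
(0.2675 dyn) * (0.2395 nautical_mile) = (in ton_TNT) 2.836e-13. Check: 1 dyn = 1e-05 N, so 0.2675 dyn = 0.2675 * 1e-05 = 2.675e-06 N. 1 nautical_mile = 1852 m, so 0.2395 nautical_mile = 0.2395 * 1852 = 443.554 m. Combine: 2.675e-06 N * 443.554 m = 0.001186507 J. 1 ton_TNT = 4.184e+09 J, so 0.001186507 J = 0.001186507 / 4.184e+09 = 2.8358197e-13 ton_TNT ≈ 2.836e-13 ton_TNT (4 s.f.).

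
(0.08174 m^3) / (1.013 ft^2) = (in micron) 8.686e+05. Check: 0.08174 m^3 is already in m^3. 1 ft^2 = 0.09290304 m^2, so 1.013 ft^2 = 1.013 * 0.09290304 = 0.09411078 m^2. Combine: 0.08174 m^3 / 0.09411078 m^2 = 0.86855088 m. 1 micron = 1e-06 m, so 0.86855088 m = 0.86855088 / 1e-06 = 868550.88 micron ≈ 8.686e+05 micron (4 s.f.).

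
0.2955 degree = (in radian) 0.005157. Check: 1 degree = 0.017453293 rad, so 0.2955 degree = 0.2955 * 0.017453293 = 0.0051574479 rad. 0.0051574479 rad = 0.0051574479 radian ≈ 0.005157 radian (4 s.f.).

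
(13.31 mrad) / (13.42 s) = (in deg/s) 0.05683. Check: 1 mrad = 0.001 rad, so 13.31 mrad = 13.31 * 0.001 = 0.01331 rad. 13.42 s is already in s. Combine: 0.01331 rad / 13.42 s = 0.00099180328 rad/s. 1 deg/s = 0.017453293 rad/s, so 0.00099180328 rad/s = 0.00099180328 / 0.017453293 = 0.056826142 deg/s ≈ 0.05683 deg/s (4 s.f.).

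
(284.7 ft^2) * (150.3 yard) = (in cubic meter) 3635. Check: 1 ft^2 = 0.09290304 m^2, so 284.7 ft^2 = 284.7 * 0.09290304 = 26.449495 m^2. 1 yard = 0.9144 m, so 150.3 yard = 150.3 * 0.9144 = 137.43432 m. Combine: 26.449495 m^2 * 137.43432 m = 3635.0684 m^3. 3635.0684 m^3 = 3635.0684 cubic meter ≈ 3635 cubic meter (4 s.f.).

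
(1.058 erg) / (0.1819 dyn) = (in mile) 3.614e-05. Check: 1 erg = 1e-07 J, so 1.058 erg = 1.058 * 1e-07 = 1.058e-07 J. 1 dyn = 1e-05 N, so 0.1819 dyn = 0.1819 * 1e-05 = 1.819e-06 N. Combine: 1.058e-07 J / 1.819e-06 N = 0.058163826 m. 1 mile = 1609.344 m, so 0.058163826 m = 0.058163826 / 1609.344 = 3.6141326e-05 mile ≈ 3.614e-05 mile (4 s.f.).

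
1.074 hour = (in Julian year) 1 hour = 3600 s, so 1.074 hour = 1.074 * 3600 = 3866.4 s. 1 Julian year = 31557600 s, so 3866.4 s = 3866.4 / 31557600 = 0.00012251882 Julian year ≈ 0.0001225 Julian year (4 s.f.). Final answer: 0.0001225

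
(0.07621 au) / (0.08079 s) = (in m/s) 1.411e+11. Check: 1 au = 1.4959787e+11 m, so 0.07621 au = 0.07621 * 1.4959787e+11 = 1.1400854e+10 m. 0.08079 s is already in s. Combine: 1.1400854e+10 m / 0.08079 s = 1.4111714e+11 m/s. Result: 1.4111714e+11 m/s ≈ 1.411e+11 m/s (4 s.f.).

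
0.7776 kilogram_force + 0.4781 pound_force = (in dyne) 9.752e+05. Check: 1 kilogram_force = 9.80665 N, so 0.7776 kilogram_force = 0.7776 * 9.80665 = 7.625651 N. 1 pound_force = 4.4482216 N, so 0.4781 pound_force = 0.4781 * 4.4482216 = 2.1266948 N. Sum: 7.625651 + 2.1266948 = 9.7523458 N. 1 dyne = 1e-05 N, so 9.7523458 N = 9.7523458 / 1e-05 = 975234.58 dyne ≈ 9.752e+05 dyne (4 s.f.).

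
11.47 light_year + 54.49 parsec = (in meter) 1.79e+18. Check: 1 light_year = 9.4607305e+15 m, so 11.47 light_year = 11.47 * 9.4607305e+15 = 1.0851458e+17 m. 1 parsec = 3.0856776e+16 m, so 54.49 parsec = 54.49 * 3.0856776e+16 = 1.6813857e+18 m. Sum: 1.0851458e+17 + 1.6813857e+18 = 1.7899003e+18 m. 1.7899003e+18 m = 1.7899003e+18 meter ≈ 1.79e+18 meter (4 s.f.).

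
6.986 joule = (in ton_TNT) 6.986 joule = 6.986 J. 1 ton_TNT = 4.184e+09 J, so 6.986 J = 6.986 / 4.184e+09 = 1.6696941e-09 ton_TNT ≈ 1.67e-09 ton_TNT (4 s.f.). Final answer: 1.67e-09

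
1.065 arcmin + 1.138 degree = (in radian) 0.02017. Check: 1 arcmin = 0.00029088821 rad, so 1.065 arcmin = 1.065 * 0.00029088821 = 0.00030979594 rad. 1 degree = 0.017453293 rad, so 1.138 degree = 1.138 * 0.017453293 = 0.019861847 rad. Sum: 0.00030979594 + 0.019861847 = 0.020171643 rad. 0.020171643 rad = 0.020171643 radian ≈ 0.02017 radian (4 s.f.).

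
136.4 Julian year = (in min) 1 Julian year = 31557600 s, so 136.4 Julian year = 136.4 * 31557600 = 4.3044566e+09 s. 1 min = 60 s, so 4.3044566e+09 s = 4.3044566e+09 / 60 = 71740944 min ≈ 7.174e+07 min (4 s.f.). Final answer: 7.174e+07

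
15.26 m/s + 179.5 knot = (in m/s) 107.6. Check: 15.26 m/s is already in m/s. 1 knot = 0.51444444 m/s, so 179.5 knot = 179.5 * 0.51444444 = 92.342778 m/s. Sum: 15.26 + 92.342778 = 107.60278 m/s. Result: 107.60278 m/s ≈ 107.6 m/s (4 s.f.).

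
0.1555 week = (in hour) 26.12. Check: 1 week = 604800 s, so 0.1555 week = 0.1555 * 604800 = 94046.4 s. 1 hour = 3600 s, so 94046.4 s = 94046.4 / 3600 = 26.124 hour ≈ 26.12 hour (4 s.f.).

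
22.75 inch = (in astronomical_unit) 3.863e-12. Check: 1 inch = 0.0254 m, so 22.75 inch = 22.75 * 0.0254 = 0.57785 m. 1 astronomical_unit = 1.4959787e+11 m, so 0.57785 m = 0.57785 / 1.4959787e+11 = 3.8626887e-12 astronomical_unit ≈ 3.863e-12 astronomical_unit (4 s.f.).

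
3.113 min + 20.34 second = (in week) 0.0003425. Check: 1 min = 60 s, so 3.113 min = 3.113 * 60 = 186.78 s. 20.34 second = 20.34 s. Sum: 186.78 + 20.34 = 207.12 s. 1 week = 604800 s, so 207.12 s = 207.12 / 604800 = 0.00034246032 week ≈ 0.0003425 week (4 s.f.).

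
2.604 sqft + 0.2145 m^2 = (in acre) 1 sqft = 0.09290304 m^2, so 2.604 sqft = 2.604 * 0.09290304 = 0.24191952 m^2. 0.2145 m^2 is already in m^2. Sum: 0.24191952 + 0.2145 = 0.45641952 m^2. 1 acre = 4046.8564 m^2, so 0.45641952 m^2 = 0.45641952 / 4046.8564 = 0.00011278372 acre ≈ 0.0001128 acre (4 s.f.). Final answer: 0.0001128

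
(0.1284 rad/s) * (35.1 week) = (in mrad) 0.1284 rad/s is already in rad/s. 1 week = 604800 s, so 35.1 week = 35.1 * 604800 = 21228480 s. Combine: 0.1284 rad/s * 21228480 s = 2725736.8 rad. 1 mrad = 0.001 rad, so 2725736.8 rad = 2725736.8 / 0.001 = 2.7257368e+09 mrad ≈ 2.726e+09 mrad (4 s.f.). Final answer: 2.726e+09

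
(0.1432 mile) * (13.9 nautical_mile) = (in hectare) 1 mile = 1609.344 m, so 0.1432 mile = 0.1432 * 1609.344 = 230.45806 m. 1 nautical_mile = 1852 m, so 13.9 nautical_mile = 13.9 * 1852 = 25742.8 m. Combine: 230.45806 m * 25742.8 m = 5932635.8 m^2. 1 hectare = 10000 m^2, so 5932635.8 m^2 = 5932635.8 / 10000 = 593.26358 hectare ≈ 593.3 hectare (4 s.f.). Final answer: 593.3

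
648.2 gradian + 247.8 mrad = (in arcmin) 1 gradian = 0.015707963 rad, so 648.2 gradian = 648.2 * 0.015707963 = 10.181902 rad. 1 mrad = 0.001 rad, so 247.8 mrad = 247.8 * 0.001 = 0.2478 rad. Sum: 10.181902 + 0.2478 = 10.429702 rad. 1 arcmin = 0.00029088821 rad, so 10.429702 rad = 10.429702 / 0.00029088821 = 35854.674 arcmin ≈ 3.585e+04 arcmin (4 s.f.). Final answer: 3.585e+04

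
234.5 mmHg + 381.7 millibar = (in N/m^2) 1 mmHg = 133.32237 Pa, so 234.5 mmHg = 234.5 * 133.32237 = 31264.095 Pa. 1 millibar = 100 Pa, so 381.7 millibar = 381.7 * 100 = 38170 Pa. Sum: 31264.095 + 38170 = 69434.095 Pa. 69434.095 Pa = 69434.095 N/m^2 ≈ 6.943e+04 N/m^2 (4 s.f.). Final answer: 6.943e+04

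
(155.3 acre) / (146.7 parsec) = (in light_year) 1.468e-29. Check: 1 acre = 4046.8564 m^2, so 155.3 acre = 155.3 * 4046.8564 = 628476.8 m^2. 1 parsec = 3.0856776e+16 m, so 146.7 parsec = 146.7 * 3.0856776e+16 = 4.526689e+18 m. Combine: 628476.8 m^2 / 4.526689e+18 m = 1.3883808e-13 m. 1 light_year = 9.4607305e+15 m, so 1.3883808e-13 m = 1.3883808e-13 / 9.4607305e+15 = 1.4675196e-29 light_year ≈ 1.468e-29 light_year (4 s.f.).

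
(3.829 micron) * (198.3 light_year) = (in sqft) 1 micron = 1e-06 m, so 3.829 micron = 3.829 * 1e-06 = 3.829e-06 m. 1 light_year = 9.4607305e+15 m, so 198.3 light_year = 198.3 * 9.4607305e+15 = 1.8760629e+18 m. Combine: 3.829e-06 m * 1.8760629e+18 m = 7.1834447e+12 m^2. 1 sqft = 0.09290304 m^2, so 7.1834447e+12 m^2 = 7.1834447e+12 / 0.09290304 = 7.7321955e+13 sqft ≈ 7.732e+13 sqft (4 s.f.). Final answer: 7.732e+13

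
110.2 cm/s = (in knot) 1 cm/s = 0.01 m/s, so 110.2 cm/s = 110.2 * 0.01 = 1.102 m/s. 1 knot = 0.51444444 m/s, so 1.102 m/s = 1.102 / 0.51444444 = 2.1421166 knot ≈ 2.142 knot (4 s.f.). Final answer: 2.142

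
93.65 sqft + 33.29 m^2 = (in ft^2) 1 sqft = 0.09290304 m^2, so 93.65 sqft = 93.65 * 0.09290304 = 8.7003697 m^2. 33.29 m^2 is already in m^2. Sum: 8.7003697 + 33.29 = 41.99037 m^2. 1 ft^2 = 0.09290304 m^2, so 41.99037 m^2 = 41.99037 / 0.09290304 = 451.98058 ft^2 ≈ 452 ft^2 (4 s.f.). Final answer: 452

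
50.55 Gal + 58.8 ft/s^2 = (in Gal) 1843. Check: 1 Gal = 0.01 m/s^2, so 50.55 Gal = 50.55 * 0.01 = 0.5055 m/s^2. 1 ft/s^2 = 0.3048 m/s^2, so 58.8 ft/s^2 = 58.8 * 0.3048 = 17.92224 m/s^2. Sum: 0.5055 + 17.92224 = 18.42774 m/s^2. 1 Gal = 0.01 m/s^2, so 18.42774 m/s^2 = 18.42774 / 0.01 = 1842.774 Gal ≈ 1843 Gal (4 s.f.).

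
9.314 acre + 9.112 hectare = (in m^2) 1 acre = 4046.8564 m^2, so 9.314 acre = 9.314 * 4046.8564 = 37692.421 m^2. 1 hectare = 10000 m^2, so 9.112 hectare = 9.112 * 10000 = 91120 m^2. Sum: 37692.421 + 91120 = 128812.42 m^2. Result: 128812.42 m^2 ≈ 1.288e+05 m^2 (4 s.f.). Final answer: 1.288e+05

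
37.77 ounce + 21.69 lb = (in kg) 1 ounce = 0.028349523 kg, so 37.77 ounce = 37.77 * 0.028349523 = 1.0707615 kg. 1 lb = 0.45359237 kg, so 21.69 lb = 21.69 * 0.45359237 = 9.8384185 kg. Sum: 1.0707615 + 9.8384185 = 10.90918 kg. Result: 10.90918 kg ≈ 10.91 kg (4 s.f.). Final answer: 10.91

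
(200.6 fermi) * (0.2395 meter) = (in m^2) 4.804e-14. Check: 1 fermi = 1e-15 m, so 200.6 fermi = 200.6 * 1e-15 = 2.006e-13 m. 0.2395 meter = 0.2395 m. Combine: 2.006e-13 m * 0.2395 m = 4.80437e-14 m^2. Result: 4.80437e-14 m^2 ≈ 4.804e-14 m^2 (4 s.f.).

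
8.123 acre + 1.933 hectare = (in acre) 12.9. Check: 1 acre = 4046.8564 m^2, so 8.123 acre = 8.123 * 4046.8564 = 32872.615 m^2. 1 hectare = 10000 m^2, so 1.933 hectare = 1.933 * 10000 = 19330 m^2. Sum: 32872.615 + 19330 = 52202.615 m^2. 1 acre = 4046.8564 m^2, so 52202.615 m^2 = 52202.615 / 4046.8564 = 12.899547 acre ≈ 12.9 acre (4 s.f.).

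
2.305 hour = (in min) 138.3. Check: 1 hour = 3600 s, so 2.305 hour = 2.305 * 3600 = 8298 s. 1 min = 60 s, so 8298 s = 8298 / 60 = 138.3 min.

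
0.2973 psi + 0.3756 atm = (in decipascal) 1 psi = 6894.7573 Pa, so 0.2973 psi = 0.2973 * 6894.7573 = 2049.8113 Pa. 1 atm = 101325 Pa, so 0.3756 atm = 0.3756 * 101325 = 38057.67 Pa. Sum: 2049.8113 + 38057.67 = 40107.481 Pa. 1 decipascal = 0.1 Pa, so 40107.481 Pa = 40107.481 / 0.1 = 401074.81 decipascal ≈ 4.011e+05 decipascal (4 s.f.). Final answer: 4.011e+05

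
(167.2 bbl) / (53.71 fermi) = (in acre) 1 bbl = 0.15898729 m^3, so 167.2 bbl = 167.2 * 0.15898729 = 26.582676 m^3. 1 fermi = 1e-15 m, so 53.71 fermi = 53.71 * 1e-15 = 5.371e-14 m. Combine: 26.582676 m^3 / 5.371e-14 m = 4.9492973e+14 m^2. 1 acre = 4046.8564 m^2, so 4.9492973e+14 m^2 = 4.9492973e+14 / 4046.8564 = 1.222998e+11 acre ≈ 1.223e+11 acre (4 s.f.). Final answer: 1.223e+11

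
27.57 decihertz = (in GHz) 2.757e-09. Check: 1 decihertz = 0.1 Hz, so 27.57 decihertz = 27.57 * 0.1 = 2.757 Hz. 1 GHz = 1e+09 Hz, so 2.757 Hz = 2.757 / 1e+09 = 2.757e-09 GHz.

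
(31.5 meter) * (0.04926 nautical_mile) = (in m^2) 31.5 meter = 31.5 m. 1 nautical_mile = 1852 m, so 0.04926 nautical_mile = 0.04926 * 1852 = 91.22952 m. Combine: 31.5 m * 91.22952 m = 2873.7299 m^2. Result: 2873.7299 m^2 ≈ 2874 m^2 (4 s.f.). Final answer: 2874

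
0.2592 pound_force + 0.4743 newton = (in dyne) 1 pound_force = 4.4482216 N, so 0.2592 pound_force = 0.2592 * 4.4482216 = 1.152979 N. 0.4743 newton = 0.4743 N. Sum: 1.152979 + 0.4743 = 1.627279 N. 1 dyne = 1e-05 N, so 1.627279 N = 1.627279 / 1e-05 = 162727.9 dyne ≈ 1.627e+05 dyne (4 s.f.). Final answer: 1.627e+05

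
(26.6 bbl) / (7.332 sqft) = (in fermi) 1 bbl = 0.15898729 m^3, so 26.6 bbl = 26.6 * 0.15898729 = 4.229062 m^3. 1 sqft = 0.09290304 m^2, so 7.332 sqft = 7.332 * 0.09290304 = 0.68116509 m^2. Combine: 4.229062 m^3 / 0.68116509 m^2 = 6.2085713 m. 1 fermi = 1e-15 m, so 6.2085713 m = 6.2085713 / 1e-15 = 6.2085713e+15 fermi ≈ 6.209e+15 fermi (4 s.f.). Final answer: 6.209e+15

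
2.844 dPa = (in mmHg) 0.002133. Check: 1 dPa = 0.1 Pa, so 2.844 dPa = 2.844 * 0.1 = 0.2844 Pa. 1 mmHg = 133.32237 Pa, so 0.2844 Pa = 0.2844 / 133.32237 = 0.0021331754 mmHg ≈ 0.002133 mmHg (4 s.f.).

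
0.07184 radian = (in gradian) 0.07184 radian = 0.07184 rad. 1 gradian = 0.015707963 rad, so 0.07184 rad = 0.07184 / 0.015707963 = 4.5734764 gradian ≈ 4.573 gradian (4 s.f.). Final answer: 4.573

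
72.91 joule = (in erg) 7.291e+08. Check: 72.91 joule = 72.91 J. 1 erg = 1e-07 J, so 72.91 J = 72.91 / 1e-07 = 7.291e+08 erg.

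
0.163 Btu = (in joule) 172. Check: 1 Btu = 1055.0559 J, so 0.163 Btu = 0.163 * 1055.0559 = 171.9741 J. 171.9741 J = 171.9741 joule ≈ 172 joule (4 s.f.).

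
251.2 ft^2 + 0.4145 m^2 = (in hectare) 0.002375. Check: 1 ft^2 = 0.09290304 m^2, so 251.2 ft^2 = 251.2 * 0.09290304 = 23.337244 m^2. 0.4145 m^2 is already in m^2. Sum: 23.337244 + 0.4145 = 23.751744 m^2. 1 hectare = 10000 m^2, so 23.751744 m^2 = 23.751744 / 10000 = 0.0023751744 hectare ≈ 0.002375 hectare (4 s.f.).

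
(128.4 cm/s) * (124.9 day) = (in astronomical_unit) 9.262e-05. Check: 1 cm/s = 0.01 m/s, so 128.4 cm/s = 128.4 * 0.01 = 1.284 m/s. 1 day = 86400 s, so 124.9 day = 124.9 * 86400 = 10791360 s. Combine: 1.284 m/s * 10791360 s = 13856106 m. 1 astronomical_unit = 1.4959787e+11 m, so 13856106 m = 13856106 / 1.4959787e+11 = 9.2622349e-05 astronomical_unit ≈ 9.262e-05 astronomical_unit (4 s.f.).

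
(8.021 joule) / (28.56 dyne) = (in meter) 2.808e+04. Check: 8.021 joule = 8.021 J. 1 dyne = 1e-05 N, so 28.56 dyne = 28.56 * 1e-05 = 0.0002856 N. Combine: 8.021 J / 0.0002856 N = 28084.734 m. 28084.734 m = 28084.734 meter ≈ 2.808e+04 meter (4 s.f.).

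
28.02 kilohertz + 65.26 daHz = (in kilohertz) 1 kilohertz = 1000 Hz, so 28.02 kilohertz = 28.02 * 1000 = 28020 Hz. 1 daHz = 10 Hz, so 65.26 daHz = 65.26 * 10 = 652.6 Hz. Sum: 28020 + 652.6 = 28672.6 Hz. 1 kilohertz = 1000 Hz, so 28672.6 Hz = 28672.6 / 1000 = 28.6726 kilohertz ≈ 28.67 kilohertz (4 s.f.). Final answer: 28.67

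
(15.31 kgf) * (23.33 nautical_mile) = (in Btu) 1 kgf = 9.80665 N, so 15.31 kgf = 15.31 * 9.80665 = 150.13981 N. 1 nautical_mile = 1852 m, so 23.33 nautical_mile = 23.33 * 1852 = 43207.16 m. Combine: 150.13981 N * 43207.16 m = 6487114.9 J. 1 Btu = 1055.0559 J, so 6487114.9 J = 6487114.9 / 1055.0559 = 6148.5985 Btu ≈ 6149 Btu (4 s.f.). Final answer: 6149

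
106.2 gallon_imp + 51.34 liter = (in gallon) 1 gallon_imp = 0.00454609 m^3, so 106.2 gallon_imp = 106.2 * 0.00454609 = 0.48279476 m^3. 1 liter = 0.001 m^3, so 51.34 liter = 51.34 * 0.001 = 0.05134 m^3. Sum: 0.48279476 + 0.05134 = 0.53413476 m^3. 1 gallon = 0.0037854118 m^3, so 0.53413476 m^3 = 0.53413476 / 0.0037854118 = 141.10348 gallon ≈ 141.1 gallon (4 s.f.). Final answer: 141.1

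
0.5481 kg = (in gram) 1 gram = 0.001 kg, so 0.5481 kg = 0.5481 / 0.001 = 548.1 gram. Final answer: 548.1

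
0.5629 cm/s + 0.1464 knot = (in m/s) 1 cm/s = 0.01 m/s, so 0.5629 cm/s = 0.5629 * 0.01 = 0.005629 m/s. 1 knot = 0.51444444 m/s, so 0.1464 knot = 0.1464 * 0.51444444 = 0.075314667 m/s. Sum: 0.005629 + 0.075314667 = 0.080943667 m/s. Result: 0.080943667 m/s ≈ 0.08094 m/s (4 s.f.). Final answer: 0.08094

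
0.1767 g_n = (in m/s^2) 1 g_n = 9.80665 m/s^2, so 0.1767 g_n = 0.1767 * 9.80665 = 1.7328351 m/s^2. Result: 1.7328351 m/s^2 ≈ 1.733 m/s^2 (4 s.f.). Final answer: 1.733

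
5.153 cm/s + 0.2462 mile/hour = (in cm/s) 1 cm/s = 0.01 m/s, so 5.153 cm/s = 5.153 * 0.01 = 0.05153 m/s. 1 mile/hour = 0.44704 m/s, so 0.2462 mile/hour = 0.2462 * 0.44704 = 0.11006125 m/s. Sum: 0.05153 + 0.11006125 = 0.16159125 m/s. 1 cm/s = 0.01 m/s, so 0.16159125 m/s = 0.16159125 / 0.01 = 16.159125 cm/s ≈ 16.16 cm/s (4 s.f.). Final answer: 16.16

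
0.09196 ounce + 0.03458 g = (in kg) 0.002642. Check: 1 ounce = 0.028349523 kg, so 0.09196 ounce = 0.09196 * 0.028349523 = 0.0026070221 kg. 1 g = 0.001 kg, so 0.03458 g = 0.03458 * 0.001 = 3.458e-05 kg. Sum: 0.0026070221 + 3.458e-05 = 0.0026416021 kg. Result: 0.0026416021 kg ≈ 0.002642 kg (4 s.f.).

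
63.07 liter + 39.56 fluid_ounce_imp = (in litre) 1 liter = 0.001 m^3, so 63.07 liter = 63.07 * 0.001 = 0.06307 m^3. 1 fluid_ounce_imp = 2.8413063e-05 m^3, so 39.56 fluid_ounce_imp = 39.56 * 2.8413063e-05 = 0.0011240208 m^3. Sum: 0.06307 + 0.0011240208 = 0.064194021 m^3. 1 litre = 0.001 m^3, so 0.064194021 m^3 = 0.064194021 / 0.001 = 64.194021 litre ≈ 64.19 litre (4 s.f.). Final answer: 64.19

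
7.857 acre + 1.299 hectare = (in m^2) 1 acre = 4046.8564 m^2, so 7.857 acre = 7.857 * 4046.8564 = 31796.151 m^2. 1 hectare = 10000 m^2, so 1.299 hectare = 1.299 * 10000 = 12990 m^2. Sum: 31796.151 + 12990 = 44786.151 m^2. Result: 44786.151 m^2 ≈ 4.479e+04 m^2 (4 s.f.). Final answer: 4.479e+04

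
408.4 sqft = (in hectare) 0.003794. Check: 1 sqft = 0.09290304 m^2, so 408.4 sqft = 408.4 * 0.09290304 = 37.941602 m^2. 1 hectare = 10000 m^2, so 37.941602 m^2 = 37.941602 / 10000 = 0.0037941602 hectare ≈ 0.003794 hectare (4 s.f.).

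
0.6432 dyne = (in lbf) 1.446e-06. Check: 1 dyne = 1e-05 N, so 0.6432 dyne = 0.6432 * 1e-05 = 6.432e-06 N. 1 lbf = 4.4482216 N, so 6.432e-06 N = 6.432e-06 / 4.4482216 = 1.4459711e-06 lbf ≈ 1.446e-06 lbf (4 s.f.).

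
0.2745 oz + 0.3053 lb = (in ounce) 5.159. Check: 1 oz = 0.028349523 kg, so 0.2745 oz = 0.2745 * 0.028349523 = 0.0077819441 kg. 1 lb = 0.45359237 kg, so 0.3053 lb = 0.3053 * 0.45359237 = 0.13848175 kg. Sum: 0.0077819441 + 0.13848175 = 0.14626369 kg. 1 ounce = 0.028349523 kg, so 0.14626369 kg = 0.14626369 / 0.028349523 = 5.1593 ounce ≈ 5.159 ounce (4 s.f.).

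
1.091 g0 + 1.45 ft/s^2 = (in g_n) 1 g0 = 9.80665 m/s^2, so 1.091 g0 = 1.091 * 9.80665 = 10.699055 m/s^2. 1 ft/s^2 = 0.3048 m/s^2, so 1.45 ft/s^2 = 1.45 * 0.3048 = 0.44196 m/s^2. Sum: 10.699055 + 0.44196 = 11.141015 m/s^2. 1 g_n = 9.80665 m/s^2, so 11.141015 m/s^2 = 11.141015 / 9.80665 = 1.1360674 g_n ≈ 1.136 g_n (4 s.f.). Final answer: 1.136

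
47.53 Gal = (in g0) 0.04847. Check: 1 Gal = 0.01 m/s^2, so 47.53 Gal = 47.53 * 0.01 = 0.4753 m/s^2. 1 g0 = 9.80665 m/s^2, so 0.4753 m/s^2 = 0.4753 / 9.80665 = 0.048467112 g0 ≈ 0.04847 g0 (4 s.f.).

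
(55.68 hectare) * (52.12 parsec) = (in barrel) 1 hectare = 10000 m^2, so 55.68 hectare = 55.68 * 10000 = 556800 m^2. 1 parsec = 3.0856776e+16 m, so 52.12 parsec = 52.12 * 3.0856776e+16 = 1.6082552e+18 m. Combine: 556800 m^2 * 1.6082552e+18 m = 8.9547647e+23 m^3. 1 barrel = 0.15898729 m^3, so 8.9547647e+23 m^3 = 8.9547647e+23 / 0.15898729 = 5.6323775e+24 barrel ≈ 5.632e+24 barrel (4 s.f.). Final answer: 5.632e+24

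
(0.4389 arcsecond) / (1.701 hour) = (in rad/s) 3.475e-10. Check: 1 arcsecond = 4.8481368e-06 rad, so 0.4389 arcsecond = 0.4389 * 4.8481368e-06 = 2.1278472e-06 rad. 1 hour = 3600 s, so 1.701 hour = 1.701 * 3600 = 6123.6 s. Combine: 2.1278472e-06 rad / 6123.6 s = 3.4748306e-10 rad/s. Result: 3.4748306e-10 rad/s ≈ 3.475e-10 rad/s (4 s.f.).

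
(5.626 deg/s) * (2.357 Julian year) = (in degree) 1 deg/s = 0.017453293 rad/s, so 5.626 deg/s = 5.626 * 0.017453293 = 0.098192224 rad/s. 1 Julian year = 31557600 s, so 2.357 Julian year = 2.357 * 31557600 = 74381263 s. Combine: 0.098192224 rad/s * 74381263 s = 7303661.6 rad. 1 degree = 0.017453293 rad, so 7303661.6 rad = 7303661.6 / 0.017453293 = 4.1846899e+08 degree ≈ 4.185e+08 degree (4 s.f.). Final answer: 4.185e+08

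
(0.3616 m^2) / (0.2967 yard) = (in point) 0.3616 m^2 is already in m^2. 1 yard = 0.9144 m, so 0.2967 yard = 0.2967 * 0.9144 = 0.27130248 m. Combine: 0.3616 m^2 / 0.27130248 m = 1.3328297 m. 1 point = 0.00035277778 m, so 1.3328297 m = 1.3328297 / 0.00035277778 = 3778.0999 point ≈ 3778 point (4 s.f.). Final answer: 3778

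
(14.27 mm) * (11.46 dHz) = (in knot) 0.03179. Check: 1 mm = 0.001 m, so 14.27 mm = 14.27 * 0.001 = 0.01427 m. 1 dHz = 0.1 Hz, so 11.46 dHz = 11.46 * 0.1 = 1.146 Hz. Combine: 0.01427 m * 1.146 Hz = 0.01635342 m/s. 1 knot = 0.51444444 m/s, so 0.01635342 m/s = 0.01635342 / 0.51444444 = 0.031788505 knot ≈ 0.03179 knot (4 s.f.).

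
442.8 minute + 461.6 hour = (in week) 2.792. Check: 1 minute = 60 s, so 442.8 minute = 442.8 * 60 = 26568 s. 1 hour = 3600 s, so 461.6 hour = 461.6 * 3600 = 1661760 s. Sum: 26568 + 1661760 = 1688328 s. 1 week = 604800 s, so 1688328 s = 1688328 / 604800 = 2.7915476 week ≈ 2.792 week (4 s.f.).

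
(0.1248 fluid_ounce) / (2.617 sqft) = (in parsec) 4.92e-22. Check: 1 fluid_ounce = 2.957353e-05 m^3, so 0.1248 fluid_ounce = 0.1248 * 2.957353e-05 = 3.6907765e-06 m^3. 1 sqft = 0.09290304 m^2, so 2.617 sqft = 2.617 * 0.09290304 = 0.24312726 m^2. Combine: 3.6907765e-06 m^3 / 0.24312726 m^2 = 1.5180431e-05 m. 1 parsec = 3.0856776e+16 m, so 1.5180431e-05 m = 1.5180431e-05 / 3.0856776e+16 = 4.9196426e-22 parsec ≈ 4.92e-22 parsec (4 s.f.).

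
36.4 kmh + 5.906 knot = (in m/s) 1 kmh = 0.27777778 m/s, so 36.4 kmh = 36.4 * 0.27777778 = 10.111111 m/s. 1 knot = 0.51444444 m/s, so 5.906 knot = 5.906 * 0.51444444 = 3.0383089 m/s. Sum: 10.111111 + 3.0383089 = 13.14942 m/s. Result: 13.14942 m/s ≈ 13.15 m/s (4 s.f.). Final answer: 13.15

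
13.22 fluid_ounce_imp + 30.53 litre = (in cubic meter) 0.03091. Check: 1 fluid_ounce_imp = 2.8413063e-05 m^3, so 13.22 fluid_ounce_imp = 13.22 * 2.8413063e-05 = 0.00037562069 m^3. 1 litre = 0.001 m^3, so 30.53 litre = 30.53 * 0.001 = 0.03053 m^3. Sum: 0.00037562069 + 0.03053 = 0.030905621 m^3. 0.030905621 m^3 = 0.030905621 cubic meter ≈ 0.03091 cubic meter (4 s.f.).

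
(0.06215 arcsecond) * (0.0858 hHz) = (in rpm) 1 arcsecond = 4.8481368e-06 rad, so 0.06215 arcsecond = 0.06215 * 4.8481368e-06 = 3.013117e-07 rad. 1 hHz = 100 Hz, so 0.0858 hHz = 0.0858 * 100 = 8.58 Hz. Combine: 3.013117e-07 rad * 8.58 Hz = 2.5852544e-06 rad/s. 1 rpm = 0.10471976 rad/s, so 2.5852544e-06 rad/s = 2.5852544e-06 / 0.10471976 = 2.4687361e-05 rpm ≈ 2.469e-05 rpm (4 s.f.). Final answer: 2.469e-05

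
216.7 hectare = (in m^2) 2.167e+06. Check: 1 hectare = 10000 m^2, so 216.7 hectare = 216.7 * 10000 = 2167000 m^2. Result: 2167000 m^2 ≈ 2.167e+06 m^2 (4 s.f.).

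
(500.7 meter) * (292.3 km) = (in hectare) 1.464e+04. Check: 500.7 meter = 500.7 m. 1 km = 1000 m, so 292.3 km = 292.3 * 1000 = 292300 m. Combine: 500.7 m * 292300 m = 1.4635461e+08 m^2. 1 hectare = 10000 m^2, so 1.4635461e+08 m^2 = 1.4635461e+08 / 10000 = 14635.461 hectare ≈ 1.464e+04 hectare (4 s.f.).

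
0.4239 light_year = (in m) 1 light_year = 9.4607305e+15 m, so 0.4239 light_year = 0.4239 * 9.4607305e+15 = 4.0104036e+15 m. Result: 4.0104036e+15 m ≈ 4.01e+15 m (4 s.f.). Final answer: 4.01e+15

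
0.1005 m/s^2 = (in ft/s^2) 0.3297. Check: 1 ft/s^2 = 0.3048 m/s^2, so 0.1005 m/s^2 = 0.1005 / 0.3048 = 0.32972441 ft/s^2 ≈ 0.3297 ft/s^2 (4 s.f.).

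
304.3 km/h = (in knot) 164.3. Check: 1 km/h = 0.27777778 m/s, so 304.3 km/h = 304.3 * 0.27777778 = 84.527778 m/s. 1 knot = 0.51444444 m/s, so 84.527778 m/s = 84.527778 / 0.51444444 = 164.30886 knot ≈ 164.3 knot (4 s.f.).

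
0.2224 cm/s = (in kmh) 1 cm/s = 0.01 m/s, so 0.2224 cm/s = 0.2224 * 0.01 = 0.002224 m/s. 1 kmh = 0.27777778 m/s, so 0.002224 m/s = 0.002224 / 0.27777778 = 0.0080064 kmh ≈ 0.008006 kmh (4 s.f.). Final answer: 0.008006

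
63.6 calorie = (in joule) 1 calorie = 4.184 J, so 63.6 calorie = 63.6 * 4.184 = 266.1024 J. 266.1024 J = 266.1024 joule ≈ 266.1 joule (4 s.f.). Final answer: 266.1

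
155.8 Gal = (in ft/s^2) 1 Gal = 0.01 m/s^2, so 155.8 Gal = 155.8 * 0.01 = 1.558 m/s^2. 1 ft/s^2 = 0.3048 m/s^2, so 1.558 m/s^2 = 1.558 / 0.3048 = 5.1115486 ft/s^2 ≈ 5.112 ft/s^2 (4 s.f.). Final answer: 5.112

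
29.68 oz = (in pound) 1.855. Check: 1 oz = 0.028349523 kg, so 29.68 oz = 29.68 * 0.028349523 = 0.84141385 kg. 1 pound = 0.45359237 kg, so 0.84141385 kg = 0.84141385 / 0.45359237 = 1.855 pound.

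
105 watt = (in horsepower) 105 watt = 105 W. 1 horsepower = 745.69987 W, so 105 W = 105 / 745.69987 = 0.14080732 horsepower ≈ 0.1408 horsepower (4 s.f.). Final answer: 0.1408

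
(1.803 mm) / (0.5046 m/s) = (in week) 5.908e-09. Check: 1 mm = 0.001 m, so 1.803 mm = 1.803 * 0.001 = 0.001803 m. 0.5046 m/s is already in m/s. Combine: 0.001803 m / 0.5046 m/s = 0.0035731272 s. 1 week = 604800 s, so 0.0035731272 s = 0.0035731272 / 604800 = 5.9079485e-09 week ≈ 5.908e-09 week (4 s.f.).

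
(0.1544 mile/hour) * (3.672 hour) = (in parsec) 2.957e-14. Check: 1 mile/hour = 0.44704 m/s, so 0.1544 mile/hour = 0.1544 * 0.44704 = 0.069022976 m/s. 1 hour = 3600 s, so 3.672 hour = 3.672 * 3600 = 13219.2 s. Combine: 0.069022976 m/s * 13219.2 s = 912.42852 m. 1 parsec = 3.0856776e+16 m, so 912.42852 m = 912.42852 / 3.0856776e+16 = 2.9569795e-14 parsec ≈ 2.957e-14 parsec (4 s.f.).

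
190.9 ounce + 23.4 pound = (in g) 1.603e+04. Check: 1 ounce = 0.028349523 kg, so 190.9 ounce = 190.9 * 0.028349523 = 5.411924 kg. 1 pound = 0.45359237 kg, so 23.4 pound = 23.4 * 0.45359237 = 10.614061 kg. Sum: 5.411924 + 10.614061 = 16.025985 kg. 1 g = 0.001 kg, so 16.025985 kg = 16.025985 / 0.001 = 16025.985 g ≈ 1.603e+04 g (4 s.f.).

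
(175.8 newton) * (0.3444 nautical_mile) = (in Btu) 175.8 newton = 175.8 N. 1 nautical_mile = 1852 m, so 0.3444 nautical_mile = 0.3444 * 1852 = 637.8288 m. Combine: 175.8 N * 637.8288 m = 112130.3 J. 1 Btu = 1055.0559 J, so 112130.3 J = 112130.3 / 1055.0559 = 106.27902 Btu ≈ 106.3 Btu (4 s.f.). Final answer: 106.3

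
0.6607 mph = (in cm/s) 29.54. Check: 1 mph = 0.44704 m/s, so 0.6607 mph = 0.6607 * 0.44704 = 0.29535933 m/s. 1 cm/s = 0.01 m/s, so 0.29535933 m/s = 0.29535933 / 0.01 = 29.535933 cm/s ≈ 29.54 cm/s (4 s.f.).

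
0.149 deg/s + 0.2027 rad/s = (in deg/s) 1 deg/s = 0.017453293 rad/s, so 0.149 deg/s = 0.149 * 0.017453293 = 0.0026005406 rad/s. 0.2027 rad/s is already in rad/s. Sum: 0.0026005406 + 0.2027 = 0.20530054 rad/s. 1 deg/s = 0.017453293 rad/s, so 0.20530054 rad/s = 0.20530054 / 0.017453293 = 11.762855 deg/s ≈ 11.76 deg/s (4 s.f.). Final answer: 11.76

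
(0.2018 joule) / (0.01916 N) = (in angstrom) 0.2018 joule = 0.2018 J. 0.01916 N is already in N. Combine: 0.2018 J / 0.01916 N = 10.532359 m. 1 angstrom = 1e-10 m, so 10.532359 m = 10.532359 / 1e-10 = 1.0532359e+11 angstrom ≈ 1.053e+11 angstrom (4 s.f.). Final answer: 1.053e+11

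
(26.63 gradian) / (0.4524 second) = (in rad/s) 1 gradian = 0.015707963 rad, so 26.63 gradian = 26.63 * 0.015707963 = 0.41830306 rad. 0.4524 second = 0.4524 s. Combine: 0.41830306 rad / 0.4524 s = 0.92463099 rad/s. Result: 0.92463099 rad/s ≈ 0.9246 rad/s (4 s.f.). Final answer: 0.9246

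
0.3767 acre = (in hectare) 0.1524. Check: 1 acre = 4046.8564 m^2, so 0.3767 acre = 0.3767 * 4046.8564 = 1524.4508 m^2. 1 hectare = 10000 m^2, so 1524.4508 m^2 = 1524.4508 / 10000 = 0.15244508 hectare ≈ 0.1524 hectare (4 s.f.).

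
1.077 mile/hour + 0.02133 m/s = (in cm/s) 50.28. Check: 1 mile/hour = 0.44704 m/s, so 1.077 mile/hour = 1.077 * 0.44704 = 0.48146208 m/s. 0.02133 m/s is already in m/s. Sum: 0.48146208 + 0.02133 = 0.50279208 m/s. 1 cm/s = 0.01 m/s, so 0.50279208 m/s = 0.50279208 / 0.01 = 50.279208 cm/s ≈ 50.28 cm/s (4 s.f.).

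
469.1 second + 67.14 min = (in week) 0.007436. Check: 469.1 second = 469.1 s. 1 min = 60 s, so 67.14 min = 67.14 * 60 = 4028.4 s. Sum: 469.1 + 4028.4 = 4497.5 s. 1 week = 604800 s, so 4497.5 s = 4497.5 / 604800 = 0.0074363426 week ≈ 0.007436 week (4 s.f.).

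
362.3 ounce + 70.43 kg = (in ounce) 2847. Check: 1 ounce = 0.028349523 kg, so 362.3 ounce = 362.3 * 0.028349523 = 10.271032 kg. 70.43 kg is already in kg. Sum: 10.271032 + 70.43 = 80.701032 kg. 1 ounce = 0.028349523 kg, so 80.701032 kg = 80.701032 / 0.028349523 = 2846.6451 ounce ≈ 2847 ounce (4 s.f.).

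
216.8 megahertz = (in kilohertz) 2.168e+05. Check: 1 megahertz = 1000000 Hz, so 216.8 megahertz = 216.8 * 1000000 = 2.168e+08 Hz. 1 kilohertz = 1000 Hz, so 2.168e+08 Hz = 2.168e+08 / 1000 = 216800 kilohertz ≈ 2.168e+05 kilohertz (4 s.f.).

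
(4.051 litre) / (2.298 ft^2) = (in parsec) 1 litre = 0.001 m^3, so 4.051 litre = 4.051 * 0.001 = 0.004051 m^3. 1 ft^2 = 0.09290304 m^2, so 2.298 ft^2 = 2.298 * 0.09290304 = 0.21349119 m^2. Combine: 0.004051 m^3 / 0.21349119 m^2 = 0.018975022 m. 1 parsec = 3.0856776e+16 m, so 0.018975022 m = 0.018975022 / 3.0856776e+16 = 6.1493859e-19 parsec ≈ 6.149e-19 parsec (4 s.f.). Final answer: 6.149e-19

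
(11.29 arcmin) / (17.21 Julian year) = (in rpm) 1 arcmin = 0.00029088821 rad, so 11.29 arcmin = 11.29 * 0.00029088821 = 0.0032841279 rad. 1 Julian year = 31557600 s, so 17.21 Julian year = 17.21 * 31557600 = 5.431063e+08 s. Combine: 0.0032841279 rad / 5.431063e+08 s = 6.0469339e-12 rad/s. 1 rpm = 0.10471976 rad/s, so 6.0469339e-12 rad/s = 6.0469339e-12 / 0.10471976 = 5.7743965e-11 rpm ≈ 5.774e-11 rpm (4 s.f.). Final answer: 5.774e-11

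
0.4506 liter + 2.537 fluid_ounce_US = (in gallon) 0.1389. Check: 1 liter = 0.001 m^3, so 0.4506 liter = 0.4506 * 0.001 = 0.0004506 m^3. 1 fluid_ounce_US = 2.957353e-05 m^3, so 2.537 fluid_ounce_US = 2.537 * 2.957353e-05 = 7.5028045e-05 m^3. Sum: 0.0004506 + 7.5028045e-05 = 0.00052562804 m^3. 1 gallon = 0.0037854118 m^3, so 0.00052562804 m^3 = 0.00052562804 / 0.0037854118 = 0.13885624 gallon ≈ 0.1389 gallon (4 s.f.).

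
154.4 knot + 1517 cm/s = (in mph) 211.6. Check: 1 knot = 0.51444444 m/s, so 154.4 knot = 154.4 * 0.51444444 = 79.430222 m/s. 1 cm/s = 0.01 m/s, so 1517 cm/s = 1517 * 0.01 = 15.17 m/s. Sum: 79.430222 + 15.17 = 94.600222 m/s. 1 mph = 0.44704 m/s, so 94.600222 m/s = 94.600222 / 0.44704 = 211.61467 mph ≈ 211.6 mph (4 s.f.).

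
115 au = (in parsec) 1 au = 1.4959787e+11 m, so 115 au = 115 * 1.4959787e+11 = 1.7203755e+13 m. 1 parsec = 3.0856776e+16 m, so 1.7203755e+13 m = 1.7203755e+13 / 3.0856776e+16 = 0.00055753573 parsec ≈ 0.0005575 parsec (4 s.f.). Final answer: 0.0005575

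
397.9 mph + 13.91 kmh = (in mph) 406.5. Check: 1 mph = 0.44704 m/s, so 397.9 mph = 397.9 * 0.44704 = 177.87722 m/s. 1 kmh = 0.27777778 m/s, so 13.91 kmh = 13.91 * 0.27777778 = 3.8638889 m/s. Sum: 177.87722 + 3.8638889 = 181.7411 m/s. 1 mph = 0.44704 m/s, so 181.7411 m/s = 181.7411 / 0.44704 = 406.54327 mph ≈ 406.5 mph (4 s.f.).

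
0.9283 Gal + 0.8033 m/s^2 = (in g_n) 1 Gal = 0.01 m/s^2, so 0.9283 Gal = 0.9283 * 0.01 = 0.009283 m/s^2. 0.8033 m/s^2 is already in m/s^2. Sum: 0.009283 + 0.8033 = 0.812583 m/s^2. 1 g_n = 9.80665 m/s^2, so 0.812583 m/s^2 = 0.812583 / 9.80665 = 0.082860406 g_n ≈ 0.08286 g_n (4 s.f.). Final answer: 0.08286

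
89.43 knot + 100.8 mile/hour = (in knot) 177. Check: 1 knot = 0.51444444 m/s, so 89.43 knot = 89.43 * 0.51444444 = 46.006767 m/s. 1 mile/hour = 0.44704 m/s, so 100.8 mile/hour = 100.8 * 0.44704 = 45.061632 m/s. Sum: 46.006767 + 45.061632 = 91.068399 m/s. 1 knot = 0.51444444 m/s, so 91.068399 m/s = 91.068399 / 0.51444444 = 177.02281 knot ≈ 177 knot (4 s.f.).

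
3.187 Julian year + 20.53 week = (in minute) 1 Julian year = 31557600 s, so 3.187 Julian year = 3.187 * 31557600 = 1.0057407e+08 s. 1 week = 604800 s, so 20.53 week = 20.53 * 604800 = 12416544 s. Sum: 1.0057407e+08 + 12416544 = 1.1299062e+08 s. 1 minute = 60 s, so 1.1299062e+08 s = 1.1299062e+08 / 60 = 1883176.9 minute ≈ 1.883e+06 minute (4 s.f.). Final answer: 1.883e+06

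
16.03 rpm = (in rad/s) 1.679. Check: 1 rpm = 0.10471976 rad/s, so 16.03 rpm = 16.03 * 0.10471976 = 1.6786577 rad/s. Result: 1.6786577 rad/s ≈ 1.679 rad/s (4 s.f.).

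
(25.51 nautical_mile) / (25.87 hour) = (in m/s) 1 nautical_mile = 1852 m, so 25.51 nautical_mile = 25.51 * 1852 = 47244.52 m. 1 hour = 3600 s, so 25.87 hour = 25.87 * 3600 = 93132 s. Combine: 47244.52 m / 93132 s = 0.50728557 m/s. Result: 0.50728557 m/s ≈ 0.5073 m/s (4 s.f.). Final answer: 0.5073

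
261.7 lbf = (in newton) 1164. Check: 1 lbf = 4.4482216 N, so 261.7 lbf = 261.7 * 4.4482216 = 1164.0996 N. 1164.0996 N = 1164.0996 newton ≈ 1164 newton (4 s.f.).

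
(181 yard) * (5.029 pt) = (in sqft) 1 yard = 0.9144 m, so 181 yard = 181 * 0.9144 = 165.5064 m. 1 pt = 0.00035277778 m, so 5.029 pt = 5.029 * 0.00035277778 = 0.0017741194 m. Combine: 165.5064 m * 0.0017741194 m = 0.29362812 m^2. 1 sqft = 0.09290304 m^2, so 0.29362812 m^2 = 0.29362812 / 0.09290304 = 3.1605868 sqft ≈ 3.161 sqft (4 s.f.). Final answer: 3.161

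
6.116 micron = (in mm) 1 micron = 1e-06 m, so 6.116 micron = 6.116 * 1e-06 = 6.116e-06 m. 1 mm = 0.001 m, so 6.116e-06 m = 6.116e-06 / 0.001 = 0.006116 mm. Final answer: 0.006116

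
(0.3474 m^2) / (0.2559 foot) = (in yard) 4.871. Check: 0.3474 m^2 is already in m^2. 1 foot = 0.3048 m, so 0.2559 foot = 0.2559 * 0.3048 = 0.07799832 m. Combine: 0.3474 m^2 / 0.07799832 m = 4.4539421 m. 1 yard = 0.9144 m, so 4.4539421 m = 4.4539421 / 0.9144 = 4.8708903 yard ≈ 4.871 yard (4 s.f.).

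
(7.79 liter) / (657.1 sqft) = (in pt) 1 liter = 0.001 m^3, so 7.79 liter = 7.79 * 0.001 = 0.00779 m^3. 1 sqft = 0.09290304 m^2, so 657.1 sqft = 657.1 * 0.09290304 = 61.046588 m^2. Combine: 0.00779 m^3 / 61.046588 m^2 = 0.00012760746 m. 1 pt = 0.00035277778 m, so 0.00012760746 m = 0.00012760746 / 0.00035277778 = 0.36172193 pt ≈ 0.3617 pt (4 s.f.). Final answer: 0.3617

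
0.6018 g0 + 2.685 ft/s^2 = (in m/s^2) 1 g0 = 9.80665 m/s^2, so 0.6018 g0 = 0.6018 * 9.80665 = 5.901642 m/s^2. 1 ft/s^2 = 0.3048 m/s^2, so 2.685 ft/s^2 = 2.685 * 0.3048 = 0.818388 m/s^2. Sum: 5.901642 + 0.818388 = 6.72003 m/s^2. Result: 6.72003 m/s^2 ≈ 6.72 m/s^2 (4 s.f.). Final answer: 6.72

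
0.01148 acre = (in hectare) 1 acre = 4046.8564 m^2, so 0.01148 acre = 0.01148 * 4046.8564 = 46.457912 m^2. 1 hectare = 10000 m^2, so 46.457912 m^2 = 46.457912 / 10000 = 0.0046457912 hectare ≈ 0.004646 hectare (4 s.f.). Final answer: 0.004646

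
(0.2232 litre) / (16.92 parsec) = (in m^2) 4.275e-22. Check: 1 litre = 0.001 m^3, so 0.2232 litre = 0.2232 * 0.001 = 0.0002232 m^3. 1 parsec = 3.0856776e+16 m, so 16.92 parsec = 16.92 * 3.0856776e+16 = 5.2209665e+17 m. Combine: 0.0002232 m^3 / 5.2209665e+17 m = 4.2750706e-22 m^2. Result: 4.2750706e-22 m^2 ≈ 4.275e-22 m^2 (4 s.f.).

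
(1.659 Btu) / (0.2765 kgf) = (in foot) 1 Btu = 1055.0559 J, so 1.659 Btu = 1.659 * 1055.0559 = 1750.3377 J. 1 kgf = 9.80665 N, so 0.2765 kgf = 0.2765 * 9.80665 = 2.7115387 N. Combine: 1750.3377 J / 2.7115387 N = 645.51454 m. 1 foot = 0.3048 m, so 645.51454 m = 645.51454 / 0.3048 = 2117.8298 foot ≈ 2118 foot (4 s.f.). Final answer: 2118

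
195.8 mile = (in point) 8.932e+08. Check: 1 mile = 1609.344 m, so 195.8 mile = 195.8 * 1609.344 = 315109.56 m. 1 point = 0.00035277778 m, so 315109.56 m = 315109.56 / 0.00035277778 = 8.9322394e+08 point ≈ 8.932e+08 point (4 s.f.).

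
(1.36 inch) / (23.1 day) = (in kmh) 6.231e-08. Check: 1 inch = 0.0254 m, so 1.36 inch = 1.36 * 0.0254 = 0.034544 m. 1 day = 86400 s, so 23.1 day = 23.1 * 86400 = 1995840 s. Combine: 0.034544 m / 1995840 s = 1.7308001e-08 m/s. 1 kmh = 0.27777778 m/s, so 1.7308001e-08 m/s = 1.7308001e-08 / 0.27777778 = 6.2308802e-08 kmh ≈ 6.231e-08 kmh (4 s.f.).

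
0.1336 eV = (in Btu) 1 eV = 1.6021766e-19 J, so 0.1336 eV = 0.1336 * 1.6021766e-19 = 2.140508e-20 J. 1 Btu = 1055.0559 J, so 2.140508e-20 J = 2.140508e-20 / 1055.0559 = 2.0288101e-23 Btu ≈ 2.029e-23 Btu (4 s.f.). Final answer: 2.029e-23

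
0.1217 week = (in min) 1227. Check: 1 week = 604800 s, so 0.1217 week = 0.1217 * 604800 = 73604.16 s. 1 min = 60 s, so 73604.16 s = 73604.16 / 60 = 1226.736 min ≈ 1227 min (4 s.f.).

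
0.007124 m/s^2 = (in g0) 0.0007264. Check: 1 g0 = 9.80665 m/s^2, so 0.007124 m/s^2 = 0.007124 / 9.80665 = 0.00072644583 g0 ≈ 0.0007264 g0 (4 s.f.).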